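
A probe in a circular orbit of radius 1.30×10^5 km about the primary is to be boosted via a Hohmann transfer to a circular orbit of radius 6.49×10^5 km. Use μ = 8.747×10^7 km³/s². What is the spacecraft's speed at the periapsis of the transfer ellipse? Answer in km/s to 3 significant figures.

v = 33.5 km/s

Transfer-ellipse semi-major axis a_t = (r₁ + r₂)/2 = (1.300×10^5 + 6.490×10^5)/2 = 3.895×10^5 km.
At periapsis, r = 1.300×10^5 km.
From the vis-viva equation, v = √[μ(2/r − 1/a_t)] = 33.48 km/s.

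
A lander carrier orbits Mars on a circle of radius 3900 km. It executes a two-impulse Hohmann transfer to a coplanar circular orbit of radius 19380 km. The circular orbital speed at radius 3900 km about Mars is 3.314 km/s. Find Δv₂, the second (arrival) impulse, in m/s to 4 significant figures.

Δv₂ = 626.1 m/s

From the circular-orbit relation v² = μ/r at r = 3900 km: μ = v²r = (3.314)² × 3900 = 42832.1 km³/s².
Semi-major axis of the transfer orbit: a_t = (3900 + 19380)/2 = 11640 km.
Circular speed at r = 19380 km: v_c = √(μ/r) = 1.4866 km/s.
Vis-viva on the transfer ellipse at r = 19380 km gives v_t = √[μ(2/r − 1/a_t)] = 0.86053 km/s.
Δv₂ = |v_t − v_c| = |0.86053 − 1.4866| = 0.6261 km/s.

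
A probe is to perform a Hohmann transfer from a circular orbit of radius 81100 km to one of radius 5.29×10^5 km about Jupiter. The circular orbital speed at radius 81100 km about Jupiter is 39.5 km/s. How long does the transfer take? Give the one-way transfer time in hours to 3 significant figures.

t = 13.1 hours

From the circular-orbit relation v² = μ/r at r = 81100 km: μ = v²r = (39.5)² × 81100 = 1.26536×10^8 km³/s².
Semi-major axis of the transfer orbit: a_t = (81100 + 5.290×10^5)/2 = 3.0505×10^5 km.
By Kepler's third law the transfer-orbit period is T = 2π√(a_t³/μ), so t = T/2 = 47050 s.
Converting: 47050 s ÷ 3600 s/hour = 13.1 hours.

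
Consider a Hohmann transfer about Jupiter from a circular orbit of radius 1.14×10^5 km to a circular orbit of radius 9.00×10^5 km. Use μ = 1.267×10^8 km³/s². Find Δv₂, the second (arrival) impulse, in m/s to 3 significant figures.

Transfer-ellipse semi-major axis a_t = (r₁ + r₂)/2 = (1.140×10^5 + 9.000×10^5)/2 = 5.070×10^5 km.
On the circular orbit at r = 9.000×10^5 km, v_c = √(μ/r) = 11.865 km/s.
Vis-viva on the transfer ellipse at r = 9.000×10^5 km gives v_t = √[μ(2/r − 1/a_t)] = 5.6262 km/s.
Δv₂ = |v_t − v_c| = |5.6262 − 11.865| = 6.239 km/s.

Δv₂ = 6240 m/s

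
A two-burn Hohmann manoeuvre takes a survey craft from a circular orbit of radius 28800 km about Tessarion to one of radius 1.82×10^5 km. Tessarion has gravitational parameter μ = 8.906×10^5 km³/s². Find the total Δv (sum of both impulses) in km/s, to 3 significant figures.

Δv = 2.80 km/s

The Hohmann ellipse has a_t = (r₁ + r₂)/2 = 1.054×10^5 km.
Circular speed at r₁: v₁ = √(μ/r₁) = √(8.906×10^5/28800) = 5.561 km/s.
Transfer-orbit speed at r₁ (v² = μ(2/r − 1/a)): v_p = √[μ(2/r₁ − 1/a_t)] = 7.307 km/s.
First burn Δv₁ = |v_p − v₁| = 1.746 km/s.
Circular speed at r₂: v₂ = √(μ/r₂) = 2.212 km/s.
Transfer-orbit speed at r₂: v_a = √[μ(2/r₂ − 1/a_t)] = 1.156 km/s.
Second burn Δv₂ = |v₂ − v_a| = 1.056 km/s.
Total Δv = Δv₁ + Δv₂ = 2.802 km/s.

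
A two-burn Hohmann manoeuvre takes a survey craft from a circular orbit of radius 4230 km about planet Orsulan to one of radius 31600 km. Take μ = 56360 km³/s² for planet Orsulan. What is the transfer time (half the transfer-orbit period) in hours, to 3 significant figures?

t = 8.81 hours

Transfer-ellipse semi-major axis a_t = (r₁ + r₂)/2 = (4230 + 31600)/2 = 17915 km.
By Kepler's third law the transfer-orbit period is T = 2π√(a_t³/μ), so t = T/2 = 31730 s.
Converting: 31730 s ÷ 3600 s/hour = 8.81 hours.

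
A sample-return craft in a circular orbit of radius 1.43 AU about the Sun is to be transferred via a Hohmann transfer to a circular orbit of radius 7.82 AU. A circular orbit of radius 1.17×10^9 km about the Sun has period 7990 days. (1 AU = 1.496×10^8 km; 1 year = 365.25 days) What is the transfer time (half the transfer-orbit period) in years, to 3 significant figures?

t = 4.97 years

From Kepler's third law T² = 4π²r³/μ at r = 1.17×10^9 km, T = 7990 days = 7990 × 86400 s = 6.90336×10^8 s: μ = 4π²r³/T² = 1.32677×10^11 km³/s².
In km: r₁ = 1.43 × 1.496×10^8 = 2.13928×10^8 km; r₂ = 7.82 × 1.496×10^8 = 1.169872×10^9 km.
Transfer-ellipse semi-major axis a_t = (r₁ + r₂)/2 = (2.13928×10^8 + 1.169872×10^9)/2 = 6.919×10^8 km.
Half the transfer-orbit period gives t = π√(a_t³/μ) = 1.5697×10^8 s.
Converting: 1.5697×10^8 s ÷ 3.15576×10^7 s/year (365.25 × 86400) = 4.97 years.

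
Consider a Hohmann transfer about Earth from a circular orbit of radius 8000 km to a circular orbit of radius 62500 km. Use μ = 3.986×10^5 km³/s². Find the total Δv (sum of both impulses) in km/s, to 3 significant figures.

Transfer-ellipse semi-major axis a_t = (r₁ + r₂)/2 = (8000 + 62500)/2 = 35250 km.
At r₁ the circular-orbit speed is v₁ = √(μ/r₁) = 7.0587 km/s.
On the transfer ellipse at r₁, vis-viva gives v_p = √[μ(2/r₁ − 1/a_t)] = 9.3991 km/s.
First burn Δv₁ = |v_p − v₁| = 2.3404 km/s.
Circular speed at r₂: v₂ = √(μ/r₂) = 2.5254 km/s.
Transfer-orbit speed at r₂: v_a = √[μ(2/r₂ − 1/a_t)] = 1.2031 km/s.
Second burn Δv₂ = |v₂ − v_a| = 1.3223 km/s.
Total Δv = Δv₁ + Δv₂ = 3.663 km/s.

Δv = 3.66 km/s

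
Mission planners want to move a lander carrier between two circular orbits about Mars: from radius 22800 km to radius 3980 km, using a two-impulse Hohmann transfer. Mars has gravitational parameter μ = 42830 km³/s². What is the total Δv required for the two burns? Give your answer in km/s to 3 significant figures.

Δv = 1.62 km/s

The Hohmann ellipse has a_t = (r₁ + r₂)/2 = 13390 km.
Circular speed at r₁: v₁ = √(μ/r₁) = √(42830/22800) = 1.37059 km/s.
Transfer-orbit speed at r₁ (vis-viva): v_a = √[μ(2/r₁ − 1/a_t)] = 0.747236 km/s.
First burn Δv₁ = |v_a − v₁| = 0.62335 km/s.
At r₂, v₂ = √(μ/r₂) = 3.2804 km/s.
Transfer-orbit speed at r₂: v_p = √[μ(2/r₂ − 1/a_t)] = 4.2806 km/s.
Second burn Δv₂ = |v₂ − v_p| = 1.0002 km/s.
Δv = Δv₁ + Δv₂ = 0.62335 + 1.0002 = 1.624 km/s.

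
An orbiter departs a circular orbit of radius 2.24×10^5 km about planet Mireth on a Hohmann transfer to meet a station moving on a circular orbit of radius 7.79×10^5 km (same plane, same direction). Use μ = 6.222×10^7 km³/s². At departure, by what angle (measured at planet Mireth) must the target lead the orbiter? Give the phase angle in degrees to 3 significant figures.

Transfer-ellipse semi-major axis a_t = (r₁ + r₂)/2 = (2.240×10^5 + 7.790×10^5)/2 = 5.015×10^5 km.
The half-period of the transfer ellipse is t = π√(a_t³/μ) = 1.41446×10^5 s.
The target's mean motion on its circular orbit is ω₂ = √(μ/r₂³) = 1.14725×10^-5 rad/s.
Angle swept by the target during transfer: ω₂·t = 1.62274 rad = 92.98°.
The orbiter traverses 180° on the transfer ellipse, so the target must lead by 180° − 92.98° = 87.0°.

φ = 87.0°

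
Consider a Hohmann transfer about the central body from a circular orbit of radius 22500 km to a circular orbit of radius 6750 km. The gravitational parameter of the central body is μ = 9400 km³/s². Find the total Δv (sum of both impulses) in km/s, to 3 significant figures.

The Hohmann ellipse has a_t = (r₁ + r₂)/2 = 14625 km.
Circular speed at r₁: v₁ = √(μ/r₁) = √(9400/22500) = 0.646357 km/s.
Transfer-orbit speed at r₁ (vis-viva): v_a = √[μ(2/r₁ − 1/a_t)] = 0.439113 km/s.
First burn Δv₁ = |v_a − v₁| = 0.20724 km/s.
Circular speed at r₂: v₂ = √(μ/r₂) = 1.18008 km/s.
Transfer-orbit speed at r₂: v_p = √[μ(2/r₂ − 1/a_t)] = 1.46371 km/s.
Second burn Δv₂ = |v₂ − v_p| = 0.28363 km/s.
Δv = Δv₁ + Δv₂ = 0.20724 + 0.28363 = 0.4909 km/s.

Δv = 0.491 km/s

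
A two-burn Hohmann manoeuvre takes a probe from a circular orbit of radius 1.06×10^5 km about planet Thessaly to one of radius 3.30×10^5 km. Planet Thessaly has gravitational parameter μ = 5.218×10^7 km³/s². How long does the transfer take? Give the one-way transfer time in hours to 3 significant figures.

The Hohmann ellipse has a_t = (r₁ + r₂)/2 = 2.180×10^5 km.
Transfer time t = π√(a_t³/μ) = π√((2.180×10^5)³ / 5.218×10^7) = 44270 s.
Converting: 44270 s ÷ 3600 s/hour = 12.3 hours.

t = 12.3 hours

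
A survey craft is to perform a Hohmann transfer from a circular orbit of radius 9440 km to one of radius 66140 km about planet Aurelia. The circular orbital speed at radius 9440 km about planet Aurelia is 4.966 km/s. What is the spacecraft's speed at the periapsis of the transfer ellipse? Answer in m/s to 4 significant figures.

v = 6570 m/s

From the circular-orbit relation v² = μ/r at r = 9440 km: μ = v²r = (4.966)² × 9440 = 2.32801×10^5 km³/s².
The Hohmann ellipse has a_t = (r₁ + r₂)/2 = 37790 km.
The periapsis of the transfer ellipse is at r = 9440 km.
Applying v² = μ(2/r − 1/a_t): v = 6.570 km/s.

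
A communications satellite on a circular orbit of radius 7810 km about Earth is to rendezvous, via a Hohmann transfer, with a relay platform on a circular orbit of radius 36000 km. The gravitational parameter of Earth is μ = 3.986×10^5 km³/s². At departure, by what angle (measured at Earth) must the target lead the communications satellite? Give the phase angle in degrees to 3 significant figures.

Semi-major axis of the transfer orbit: a_t = (7810 + 36000)/2 = 21905 km.
The half-period of the transfer ellipse is t = π√(a_t³/μ) = 16130 s.
Target angular speed ω₂ = √(μ/r₂³) = 9.243×10^-5 rad/s.
Angle swept by the target during transfer: ω₂·t = 1.491 rad = 85.43°.
The communications satellite traverses 180° on the transfer ellipse, so the target must lead by 180° − 85.43° = 94.6°.

φ = 94.6°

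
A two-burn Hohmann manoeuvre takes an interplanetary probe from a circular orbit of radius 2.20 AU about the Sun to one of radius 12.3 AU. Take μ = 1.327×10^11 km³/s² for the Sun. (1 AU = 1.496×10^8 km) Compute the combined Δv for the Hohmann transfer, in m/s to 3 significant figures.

Δv = 9890 m/s

In km: r₁ = 2.20 × 1.496×10^8 = 3.2912×10^8 km; r₂ = 12.3 × 1.496×10^8 = 1.84008×10^9 km.
Transfer-ellipse semi-major axis a_t = (r₁ + r₂)/2 = (3.2912×10^8 + 1.84008×10^9)/2 = 1.0846×10^9 km.
Circular speed at r₁: v₁ = √(μ/r₁) = √(1.327×10^11/3.2912×10^8) = 20.07975 km/s.
On the transfer ellipse at r₁, vis-viva gives v_p = √[μ(2/r₁ − 1/a_t)] = 26.15423 km/s.
First burn Δv₁ = |v_p − v₁| = 6.0745 km/s.
At r₂, v₂ = √(μ/r₂) = 8.4921 km/s.
Transfer-orbit speed at r₂: v_a = √[μ(2/r₂ − 1/a_t)] = 4.6780 km/s.
Second burn Δv₂ = |v₂ − v_a| = 3.8141 km/s.
Total Δv = Δv₁ + Δv₂ = 9.889 km/s.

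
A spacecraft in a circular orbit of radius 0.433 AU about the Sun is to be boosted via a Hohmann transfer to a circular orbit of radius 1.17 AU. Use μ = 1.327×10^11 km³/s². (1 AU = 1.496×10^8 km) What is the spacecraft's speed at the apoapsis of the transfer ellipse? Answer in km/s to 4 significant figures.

v = 20.24 km/s

In km: r₁ = 0.433 × 1.496×10^8 = 6.47768×10^7 km; r₂ = 1.17 × 1.496×10^8 = 1.75032×10^8 km.
Transfer-ellipse semi-major axis a_t = (r₁ + r₂)/2 = (6.47768×10^7 + 1.75032×10^8)/2 = 1.199044×10^8 km.
The apoapsis of the transfer ellipse is at r = 1.75032×10^8 km.
From the vis-viva equation, v = √[μ(2/r − 1/a_t)] = 20.24 km/s.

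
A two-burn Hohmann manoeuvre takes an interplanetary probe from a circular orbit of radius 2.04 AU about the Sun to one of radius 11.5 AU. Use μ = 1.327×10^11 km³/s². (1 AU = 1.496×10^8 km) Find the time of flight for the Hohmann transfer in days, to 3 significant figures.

In km: r₁ = 2.04 × 1.496×10^8 = 3.05184×10^8 km; r₂ = 11.5 × 1.496×10^8 = 1.7204×10^9 km.
Transfer-ellipse semi-major axis a_t = (r₁ + r₂)/2 = (3.05184×10^8 + 1.7204×10^9)/2 = 1.012792×10^9 km.
Transfer time t = π√(a_t³/μ) = π√((1.012792×10^9)³ / 1.327×10^11) = 2.780×10^8 s.
Converting: 2.780×10^8 s ÷ 86400 s/day = 3220 days.

t = 3220 days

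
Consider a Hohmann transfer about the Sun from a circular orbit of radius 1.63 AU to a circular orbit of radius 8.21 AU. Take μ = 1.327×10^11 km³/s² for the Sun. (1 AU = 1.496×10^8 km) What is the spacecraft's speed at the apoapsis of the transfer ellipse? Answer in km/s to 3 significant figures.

v = 5.98 km/s

In km: r₁ = 1.63 × 1.496×10^8 = 2.43848×10^8 km; r₂ = 8.21 × 1.496×10^8 = 1.228216×10^9 km.
Semi-major axis of the transfer orbit: a_t = (2.43848×10^8 + 1.228216×10^9)/2 = 7.36032×10^8 km.
The apoapsis of the transfer ellipse is at r = 1.228216×10^9 km.
From the vis-viva equation, v = √[μ(2/r − 1/a_t)] = 5.983 km/s.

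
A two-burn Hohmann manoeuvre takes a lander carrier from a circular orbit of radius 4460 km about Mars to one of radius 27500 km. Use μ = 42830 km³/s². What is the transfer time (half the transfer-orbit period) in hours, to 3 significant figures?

t = 8.52 hours

The Hohmann ellipse has a_t = (r₁ + r₂)/2 = 15980 km.
Half the transfer-orbit period gives t = π√(a_t³/μ) = 30660 s.
Converting: 30660 s ÷ 3600 s/hour = 8.52 hours.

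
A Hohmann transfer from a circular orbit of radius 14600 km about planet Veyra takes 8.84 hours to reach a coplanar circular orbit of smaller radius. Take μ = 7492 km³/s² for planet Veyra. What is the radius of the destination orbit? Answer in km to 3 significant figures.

Transfer time t = 8.84 hours = 31824 s, and t = π√(a_t³/μ).
So a_t = (μ t²/π²)^(1/3) = (7492 × (31824)² / π²)^(1/3) = 9160.9 km.
Since a_t = (r₁ + r₂)/2, r₂ = 2a_t − r₁ = 2×9160.9 − 14600 = 3721.8 km.

r₂ = 3720 km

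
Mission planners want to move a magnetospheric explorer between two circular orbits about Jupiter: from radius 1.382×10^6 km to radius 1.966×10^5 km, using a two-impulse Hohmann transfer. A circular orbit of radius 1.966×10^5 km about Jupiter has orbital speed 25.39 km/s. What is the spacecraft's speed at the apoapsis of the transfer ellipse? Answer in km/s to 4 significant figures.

v = 4.779 km/s

From the circular-orbit relation v² = μ/r at r = 1.966×10^5 km: μ = v²r = (25.39)² × 1.966×10^5 = 1.26739×10^8 km³/s².
Transfer-ellipse semi-major axis a_t = (r₁ + r₂)/2 = (1.382×10^6 + 1.966×10^5)/2 = 7.893×10^5 km.
The apoapsis of the transfer ellipse is at r = 1.382×10^6 km.
Vis-viva: v = √[μ(2/r − 1/a_t)] = √[1.26739×10^8 × (2/1.382×10^6 − 1/7.893×10^5)] = 4.779 km/s.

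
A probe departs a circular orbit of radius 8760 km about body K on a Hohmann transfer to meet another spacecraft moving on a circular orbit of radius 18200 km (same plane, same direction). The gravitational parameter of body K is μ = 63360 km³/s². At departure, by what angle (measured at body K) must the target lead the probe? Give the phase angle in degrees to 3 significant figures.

Transfer-ellipse semi-major axis a_t = (r₁ + r₂)/2 = (8760 + 18200)/2 = 13480 km.
The half-period of the transfer ellipse is t = π√(a_t³/μ) = 19533 s.
Target angular speed ω₂ = √(μ/r₂³) = 1.0252×10^-4 rad/s.
Angle swept by the target during transfer: ω₂·t = 2.0025 rad = 114.7°.
The probe traverses 180° on the transfer ellipse, so the target must lead by 180° − 114.7° = 65.3°.

φ = 65.3°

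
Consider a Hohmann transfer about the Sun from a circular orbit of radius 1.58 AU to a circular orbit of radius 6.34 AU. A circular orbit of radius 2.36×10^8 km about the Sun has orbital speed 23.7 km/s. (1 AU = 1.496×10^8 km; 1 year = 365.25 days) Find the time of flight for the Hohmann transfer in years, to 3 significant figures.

From the circular-orbit relation v² = μ/r at r = 2.36×10^8 km: μ = v²r = (23.7)² × 2.36×10^8 = 1.32559×10^11 km³/s².
In km: r₁ = 1.58 × 1.496×10^8 = 2.36368×10^8 km; r₂ = 6.34 × 1.496×10^8 = 9.48464×10^8 km.
Semi-major axis of the transfer orbit: a_t = (2.36368×10^8 + 9.48464×10^8)/2 = 5.92416×10^8 km.
By Kepler's third law the transfer-orbit period is T = 2π√(a_t³/μ), so t = T/2 = 1.244×10^8 s.
Converting: 1.244×10^8 s ÷ 3.15576×10^7 s/year (365.25 × 86400) = 3.94 years.

t = 3.94 years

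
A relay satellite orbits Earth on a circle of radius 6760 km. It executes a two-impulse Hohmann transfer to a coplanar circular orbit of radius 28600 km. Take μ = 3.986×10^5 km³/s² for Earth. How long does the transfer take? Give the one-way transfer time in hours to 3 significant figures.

t = 3.25 hours

Transfer-ellipse semi-major axis a_t = (r₁ + r₂)/2 = (6760 + 28600)/2 = 17680 km.
By Kepler's third law the transfer-orbit period is T = 2π√(a_t³/μ), so t = T/2 = 11700 s.
Converting: 11700 s ÷ 3600 s/hour = 3.25 hours.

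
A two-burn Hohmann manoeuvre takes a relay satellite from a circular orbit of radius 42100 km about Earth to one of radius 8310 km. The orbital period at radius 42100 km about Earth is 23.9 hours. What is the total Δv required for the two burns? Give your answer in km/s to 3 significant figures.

Δv = 3.33 km/s

From Kepler's third law T² = 4π²r³/μ at r = 42100 km, T = 23.9 hours = 23.9 × 3600 s = 86040 s: μ = 4π²r³/T² = 3.97929×10^5 km³/s².
Transfer-ellipse semi-major axis a_t = (r₁ + r₂)/2 = (42100 + 8310)/2 = 25205 km.
At r₁ the circular-orbit speed is v₁ = √(μ/r₁) = 3.07441 km/s.
On the transfer ellipse at r₁, vis-viva gives v_a = √[μ(2/r₁ − 1/a_t)] = 1.76530 km/s.
First burn Δv₁ = |v_a − v₁| = 1.30911 km/s.
At r₂, v₂ = √(μ/r₂) = 6.9199 km/s.
Transfer-orbit speed at r₂: v_p = √[μ(2/r₂ − 1/a_t)] = 8.9433 km/s.
Second burn Δv₂ = |v₂ − v_p| = 2.02340 km/s.
Δv = Δv₁ + Δv₂ = 1.30911 + 2.02340 = 3.333 km/s.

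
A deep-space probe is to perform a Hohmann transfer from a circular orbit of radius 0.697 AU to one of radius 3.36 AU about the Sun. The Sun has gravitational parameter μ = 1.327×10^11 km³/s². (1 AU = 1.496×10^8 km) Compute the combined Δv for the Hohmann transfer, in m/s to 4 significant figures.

In km: r₁ = 0.697 × 1.496×10^8 = 1.042712×10^8 km; r₂ = 3.36 × 1.496×10^8 = 5.02656×10^8 km.
The Hohmann ellipse has a_t = (r₁ + r₂)/2 = 3.034636×10^8 km.
Circular speed at r₁: v₁ = √(μ/r₁) = √(1.327×10^11/1.042712×10^8) = 35.67 km/s.
Transfer-orbit speed at r₁ (vis-viva equation): v_p = √[μ(2/r₁ − 1/a_t)] = 45.91 km/s.
First burn Δv₁ = |v_p − v₁| = 10.24 km/s.
At r₂, v₂ = √(μ/r₂) = 16.248 km/s.
Transfer-orbit speed at r₂: v_a = √[μ(2/r₂ − 1/a_t)] = 9.5242 km/s.
Second burn Δv₂ = |v₂ − v_a| = 6.724 km/s.
Total Δv = Δv₁ + Δv₂ = 16.96 km/s.

Δv = 16960 m/s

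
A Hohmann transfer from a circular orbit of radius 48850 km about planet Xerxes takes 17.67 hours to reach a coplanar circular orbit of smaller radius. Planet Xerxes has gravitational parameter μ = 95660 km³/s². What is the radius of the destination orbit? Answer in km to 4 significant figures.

r₂ = 19100 km

Transfer time t = 17.67 hours = 63612 s, and t = π√(a_t³/μ).
So a_t = (μ t²/π²)^(1/3) = (95660 × (63612)² / π²)^(1/3) = 33976 km.
Since a_t = (r₁ + r₂)/2, r₂ = 2a_t − r₁ = 2×33976 − 48850 = 19102 km.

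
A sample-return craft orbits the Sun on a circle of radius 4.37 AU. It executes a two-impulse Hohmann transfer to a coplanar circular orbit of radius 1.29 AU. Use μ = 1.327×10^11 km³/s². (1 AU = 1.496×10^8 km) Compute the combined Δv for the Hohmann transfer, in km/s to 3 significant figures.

Δv = 11.0 km/s

In km: r₁ = 4.37 × 1.496×10^8 = 6.53752×10^8 km; r₂ = 1.29 × 1.496×10^8 = 1.92984×10^8 km.
The Hohmann ellipse has a_t = (r₁ + r₂)/2 = 4.23368×10^8 km.
Circular speed at r₁: v₁ = √(μ/r₁) = √(1.327×10^11/6.53752×10^8) = 14.247 km/s.
On the transfer ellipse at r₁, v² = μ(2/r − 1/a) gives v_a = √[μ(2/r₁ − 1/a_t)] = 9.6190 km/s.
First burn Δv₁ = |v_a − v₁| = 4.628 km/s.
Circular speed at r₂: v₂ = √(μ/r₂) = 26.2225 km/s.
Transfer-orbit speed at r₂: v_p = √[μ(2/r₂ − 1/a_t)] = 32.5853 km/s.
Second burn Δv₂ = |v₂ − v_p| = 6.363 km/s.
Total Δv = Δv₁ + Δv₂ = 10.99 km/s.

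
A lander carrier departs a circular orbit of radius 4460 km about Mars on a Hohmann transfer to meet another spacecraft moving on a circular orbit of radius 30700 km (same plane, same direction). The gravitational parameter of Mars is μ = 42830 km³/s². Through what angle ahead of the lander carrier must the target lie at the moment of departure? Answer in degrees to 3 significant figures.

The Hohmann ellipse has a_t = (r₁ + r₂)/2 = 17580 km.
The half-period of the transfer ellipse is t = π√(a_t³/μ) = 35384 s.
The target's mean motion on its circular orbit is ω₂ = √(μ/r₂³) = 3.8474×10^-5 rad/s.
Angle swept by the target during transfer: ω₂·t = 1.3614 rad = 78.00°.
Arrival is 180° from departure on the ellipse, so φ = 180° − 78.00° = 102°.

φ = 102°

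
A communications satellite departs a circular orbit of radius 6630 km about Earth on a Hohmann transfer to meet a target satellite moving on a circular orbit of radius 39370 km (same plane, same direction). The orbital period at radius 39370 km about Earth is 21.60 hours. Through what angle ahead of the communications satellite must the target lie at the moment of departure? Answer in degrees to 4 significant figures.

From Kepler's third law T² = 4π²r³/μ at r = 39370 km, T = 21.60 hours = 21.60 × 3600 s = 77760 s: μ = 4π²r³/T² = 3.98422×10^5 km³/s².
Semi-major axis of the transfer orbit: a_t = (6630 + 39370)/2 = 23000 km.
Transfer time t = π√(a_t³/μ) = 17361 s.
Target angular speed ω₂ = √(μ/r₂³) = 8.0802×10^-5 rad/s.
Angle swept by the target during transfer: ω₂·t = 1.4028 rad = 80.37°.
Arrival is 180° from departure on the ellipse, so φ = 180° − 80.37° = 99.63°.

φ = 99.63°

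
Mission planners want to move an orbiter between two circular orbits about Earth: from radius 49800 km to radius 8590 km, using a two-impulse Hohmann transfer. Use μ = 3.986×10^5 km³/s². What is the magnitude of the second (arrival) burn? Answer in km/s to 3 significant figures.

Semi-major axis of the transfer orbit: a_t = (49800 + 8590)/2 = 29195 km.
On the circular orbit at r = 8590 km, v_c = √(μ/r) = 6.812 km/s.
Transfer-orbit speed at the same r (vis-viva, a = a_t): v_t = √[μ(2/r − 1/a_t)] = 8.897 km/s.
Δv₂ = |v_t − v_c| = |8.897 − 6.812| = 2.085 km/s.

Δv₂ = 2.08 km/s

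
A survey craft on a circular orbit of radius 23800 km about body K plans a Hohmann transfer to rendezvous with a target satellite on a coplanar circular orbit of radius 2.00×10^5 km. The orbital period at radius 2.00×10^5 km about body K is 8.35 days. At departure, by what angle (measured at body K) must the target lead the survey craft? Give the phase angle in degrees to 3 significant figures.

φ = 105°

From Kepler's third law T² = 4π²r³/μ at r = 2.00×10^5 km, T = 8.35 days = 8.35 × 86400 s = 7.2144×10^5 s: μ = 4π²r³/T² = 6.06805×10^5 km³/s².
Semi-major axis of the transfer orbit: a_t = (23800 + 2.000×10^5)/2 = 1.119×10^5 km.
The half-period of the transfer ellipse is t = π√(a_t³/μ) = 1.50963×10^5 s.
Target angular speed ω₂ = √(μ/r₂³) = 8.70923×10^-6 rad/s.
Angle swept by the target during transfer: ω₂·t = 1.3148 rad = 75.33°.
Arrival is 180° from departure on the ellipse, so φ = 180° − 75.33° = 105°.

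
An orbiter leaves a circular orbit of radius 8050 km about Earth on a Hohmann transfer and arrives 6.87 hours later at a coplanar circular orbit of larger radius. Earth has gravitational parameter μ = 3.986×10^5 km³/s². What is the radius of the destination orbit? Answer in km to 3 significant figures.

r₂ = 50200 km

Transfer time t = 6.87 hours = 24732 s, and t = π√(a_t³/μ).
So a_t = (μ t²/π²)^(1/3) = (3.986×10^5 × (24732)² / π²)^(1/3) = 29124 km.
Since a_t = (r₁ + r₂)/2, r₂ = 2a_t − r₁ = 2×29124 − 8050 = 50198 km.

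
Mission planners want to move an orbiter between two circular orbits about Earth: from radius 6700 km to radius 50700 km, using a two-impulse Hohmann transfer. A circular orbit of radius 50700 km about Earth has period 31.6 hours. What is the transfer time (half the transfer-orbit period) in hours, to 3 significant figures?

From Kepler's third law T² = 4π²r³/μ at r = 50700 km, T = 31.6 hours = 31.6 × 3600 s = 1.1376×10^5 s: μ = 4π²r³/T² = 3.97562×10^5 km³/s².
The Hohmann ellipse has a_t = (r₁ + r₂)/2 = 28700 km.
Half the transfer-orbit period gives t = π√(a_t³/μ) = 24230 s.
Converting: 24230 s ÷ 3600 s/hour = 6.73 hours.

t = 6.73 hours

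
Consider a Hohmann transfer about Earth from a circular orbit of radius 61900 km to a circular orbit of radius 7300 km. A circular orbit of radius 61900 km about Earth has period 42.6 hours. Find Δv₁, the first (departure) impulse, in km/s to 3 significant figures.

From Kepler's third law T² = 4π²r³/μ at r = 61900 km, T = 42.6 hours = 42.6 × 3600 s = 1.5336×10^5 s: μ = 4π²r³/T² = 3.98114×10^5 km³/s².
The Hohmann ellipse has a_t = (r₁ + r₂)/2 = 34600 km.
Circular speed at r = 61900 km: v_c = √(μ/r) = 2.536 km/s.
Transfer-orbit speed at the same r (vis-viva, a = a_t): v_t = √[μ(2/r − 1/a_t)] = 1.165 km/s.
Δv₁ = |v_t − v_c| = |1.165 − 2.536| = 1.371 km/s.

Δv₁ = 1.37 km/s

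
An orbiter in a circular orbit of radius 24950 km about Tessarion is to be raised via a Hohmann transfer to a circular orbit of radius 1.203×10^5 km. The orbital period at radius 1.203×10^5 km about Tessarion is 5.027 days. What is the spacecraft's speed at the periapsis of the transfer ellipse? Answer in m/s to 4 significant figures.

v = 4918 m/s

From Kepler's third law T² = 4π²r³/μ at r = 1.203×10^5 km, T = 5.027 days = 5.027 × 86400 s = 4.343328×10^5 s: μ = 4π²r³/T² = 3.64344×10^5 km³/s².
Transfer-ellipse semi-major axis a_t = (r₁ + r₂)/2 = (24950 + 1.203×10^5)/2 = 72625 km.
At periapsis, r = 24950 km.
From the vis-viva equation, v = √[μ(2/r − 1/a_t)] = 4.918 km/s.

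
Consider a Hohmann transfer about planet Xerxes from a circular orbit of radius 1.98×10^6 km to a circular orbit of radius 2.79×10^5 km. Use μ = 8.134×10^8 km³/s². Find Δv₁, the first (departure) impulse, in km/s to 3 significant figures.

Δv₁ = 10.2 km/s

Semi-major axis of the transfer orbit: a_t = (1.980×10^6 + 2.790×10^5)/2 = 1.1295×10^6 km.
Circular speed at r = 1.980×10^6 km: v_c = √(μ/r) = 20.2684 km/s.
Transfer-orbit speed at the same r (vis-viva, a = a_t): v_t = √[μ(2/r − 1/a_t)] = 10.0735 km/s.
Δv₁ = |v_t − v_c| = |10.0735 − 20.2684| = 10.19 km/s.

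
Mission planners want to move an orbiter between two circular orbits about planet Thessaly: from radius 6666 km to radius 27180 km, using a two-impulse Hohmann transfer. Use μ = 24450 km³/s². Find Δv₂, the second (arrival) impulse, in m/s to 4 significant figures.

Δv₂ = 353.2 m/s

Semi-major axis of the transfer orbit: a_t = (6666 + 27180)/2 = 16923 km.
On the circular orbit at r = 27180 km, v_c = √(μ/r) = 0.9485 km/s.
Vis-viva on the transfer ellipse at r = 27180 km gives v_t = √[μ(2/r − 1/a_t)] = 0.5953 km/s.
Δv₂ = |v_t − v_c| = |0.5953 − 0.9485| = 0.3532 km/s.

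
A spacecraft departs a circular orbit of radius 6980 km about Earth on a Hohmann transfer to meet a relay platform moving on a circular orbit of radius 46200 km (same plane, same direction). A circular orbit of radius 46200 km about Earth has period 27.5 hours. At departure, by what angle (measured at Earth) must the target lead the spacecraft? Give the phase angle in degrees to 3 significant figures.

φ = 101°

From Kepler's third law T² = 4π²r³/μ at r = 46200 km, T = 27.5 hours = 27.5 × 3600 s = 99000 s: μ = 4π²r³/T² = 3.97206×10^5 km³/s².
Semi-major axis of the transfer orbit: a_t = (6980 + 46200)/2 = 26590 km.
Transfer time t = π√(a_t³/μ) = 21613 s.
Target angular speed ω₂ = √(μ/r₂³) = 6.3467×10^-5 rad/s.
Angle swept by the target during transfer: ω₂·t = 1.3717 rad = 78.59°.
Arrival is 180° from departure on the ellipse, so φ = 180° − 78.59° = 101°.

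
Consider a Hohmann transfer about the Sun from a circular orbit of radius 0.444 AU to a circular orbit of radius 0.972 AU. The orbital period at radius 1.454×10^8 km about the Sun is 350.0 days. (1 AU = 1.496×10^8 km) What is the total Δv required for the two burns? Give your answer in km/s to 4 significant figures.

Δv = 13.96 km/s

From Kepler's third law T² = 4π²r³/μ at r = 1.454×10^8 km, T = 350.0 days = 350.0 × 86400 s = 3.024×10^7 s: μ = 4π²r³/T² = 1.32706×10^11 km³/s².
In km: r₁ = 0.444 × 1.496×10^8 = 6.64224×10^7 km; r₂ = 0.972 × 1.496×10^8 = 1.454112×10^8 km.
Transfer-ellipse semi-major axis a_t = (r₁ + r₂)/2 = (6.64224×10^7 + 1.454112×10^8)/2 = 1.059168×10^8 km.
At r₁ the circular-orbit speed is v₁ = √(μ/r₁) = 44.698 km/s.
On the transfer ellipse at r₁, vis-viva gives v_p = √[μ(2/r₁ − 1/a_t)] = 52.373 km/s.
First burn Δv₁ = |v_p − v₁| = 7.675 km/s.
Circular speed at r₂: v₂ = √(μ/r₂) = 30.2097 km/s.
Transfer-orbit speed at r₂: v_a = √[μ(2/r₂ − 1/a_t)] = 23.9233 km/s.
Second burn Δv₂ = |v₂ − v_a| = 6.286 km/s.
Δv = Δv₁ + Δv₂ = 7.675 + 6.286 = 13.96 km/s.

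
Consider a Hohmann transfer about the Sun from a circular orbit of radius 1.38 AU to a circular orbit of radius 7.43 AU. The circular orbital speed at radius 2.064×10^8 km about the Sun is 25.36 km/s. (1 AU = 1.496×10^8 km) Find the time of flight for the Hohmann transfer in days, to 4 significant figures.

From the circular-orbit relation v² = μ/r at r = 2.064×10^8 km: μ = v²r = (25.36)² × 2.064×10^8 = 1.32742×10^11 km³/s².
In km: r₁ = 1.38 × 1.496×10^8 = 2.06448×10^8 km; r₂ = 7.43 × 1.496×10^8 = 1.111528×10^9 km.
The Hohmann ellipse has a_t = (r₁ + r₂)/2 = 6.58988×10^8 km.
By Kepler's third law the transfer-orbit period is T = 2π√(a_t³/μ), so t = T/2 = 1.4587×10^8 s.
Converting: 1.4587×10^8 s ÷ 86400 s/day = 1688 days.

t = 1688 days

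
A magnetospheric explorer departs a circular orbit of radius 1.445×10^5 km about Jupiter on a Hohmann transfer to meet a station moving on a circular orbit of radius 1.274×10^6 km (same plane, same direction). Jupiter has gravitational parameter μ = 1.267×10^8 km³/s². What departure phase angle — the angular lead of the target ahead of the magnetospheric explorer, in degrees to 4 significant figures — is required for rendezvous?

Semi-major axis of the transfer orbit: a_t = (1.445×10^5 + 1.274×10^6)/2 = 7.0925×10^5 km.
Transfer time t = π√(a_t³/μ) = 1.667×10^5 s.
Target angular speed ω₂ = √(μ/r₂³) = 7.828×10^-6 rad/s.
Angle swept by the target during transfer: ω₂·t = 1.305 rad = 74.77°.
The magnetospheric explorer traverses 180° on the transfer ellipse, so the target must lead by 180° − 74.77° = 105.2°.

φ = 105.2°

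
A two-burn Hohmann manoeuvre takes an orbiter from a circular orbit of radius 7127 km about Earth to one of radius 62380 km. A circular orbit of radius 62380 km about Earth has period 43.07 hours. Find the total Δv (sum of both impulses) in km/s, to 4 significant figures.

From Kepler's third law T² = 4π²r³/μ at r = 62380 km, T = 43.07 hours = 43.07 × 3600 s = 1.55052×10^5 s: μ = 4π²r³/T² = 3.98603×10^5 km³/s².
Transfer-ellipse semi-major axis a_t = (r₁ + r₂)/2 = (7127 + 62380)/2 = 34753.5 km.
At r₁ the circular-orbit speed is v₁ = √(μ/r₁) = 7.479 km/s.
On the transfer ellipse at r₁, vis-viva equation gives v_p = √[μ(2/r₁ − 1/a_t)] = 10.02 km/s.
First burn Δv₁ = |v_p − v₁| = 2.541 km/s.
At r₂, v₂ = √(μ/r₂) = 2.528 km/s.
Transfer-orbit speed at r₂: v_a = √[μ(2/r₂ − 1/a_t)] = 1.145 km/s.
Second burn Δv₂ = |v₂ − v_a| = 1.383 km/s.
Total Δv = Δv₁ + Δv₂ = 3.924 km/s.

Δv = 3.924 km/s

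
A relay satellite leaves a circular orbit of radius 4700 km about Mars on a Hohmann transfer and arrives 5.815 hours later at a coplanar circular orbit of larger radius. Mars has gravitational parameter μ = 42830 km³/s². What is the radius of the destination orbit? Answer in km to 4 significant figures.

r₂ = 20080 km

Transfer time t = 5.815 hours = 20934 s, and t = π√(a_t³/μ).
So a_t = (μ t²/π²)^(1/3) = (42830 × (20934)² / π²)^(1/3) = 12389 km.
Since a_t = (r₁ + r₂)/2, r₂ = 2a_t − r₁ = 2×12389 − 4700 = 20078 km.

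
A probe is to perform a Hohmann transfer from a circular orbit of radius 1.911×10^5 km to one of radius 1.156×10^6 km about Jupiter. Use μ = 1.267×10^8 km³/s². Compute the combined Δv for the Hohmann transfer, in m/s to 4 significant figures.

Δv = 12880 m/s

Transfer-ellipse semi-major axis a_t = (r₁ + r₂)/2 = (1.911×10^5 + 1.156×10^6)/2 = 6.7355×10^5 km.
Circular speed at r₁: v₁ = √(μ/r₁) = √(1.267×10^8/1.911×10^5) = 25.749 km/s.
Transfer-orbit speed at r₁ (vis-viva): v_p = √[μ(2/r₁ − 1/a_t)] = 33.733 km/s.
First burn Δv₁ = |v_p − v₁| = 7.984 km/s.
Circular speed at r₂: v₂ = √(μ/r₂) = 10.469 km/s.
Transfer-orbit speed at r₂: v_a = √[μ(2/r₂ − 1/a_t)] = 5.5764 km/s.
Second burn Δv₂ = |v₂ − v_a| = 4.893 km/s.
Δv = Δv₁ + Δv₂ = 7.984 + 4.893 = 12.88 km/s.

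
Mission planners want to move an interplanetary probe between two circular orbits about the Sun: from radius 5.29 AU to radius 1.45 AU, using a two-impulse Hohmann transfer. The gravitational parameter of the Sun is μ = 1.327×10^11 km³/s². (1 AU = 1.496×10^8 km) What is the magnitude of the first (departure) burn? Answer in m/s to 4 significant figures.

In km: r₁ = 5.29 × 1.496×10^8 = 7.91384×10^8 km; r₂ = 1.45 × 1.496×10^8 = 2.1692×10^8 km.
Transfer-ellipse semi-major axis a_t = (r₁ + r₂)/2 = (7.91384×10^8 + 2.1692×10^8)/2 = 5.04152×10^8 km.
On the circular orbit at r = 7.91384×10^8 km, v_c = √(μ/r) = 12.949 km/s.
Vis-viva on the transfer ellipse at r = 7.91384×10^8 km gives v_t = √[μ(2/r − 1/a_t)] = 8.4940 km/s.
Δv₁ = |v_t − v_c| = |8.4940 − 12.949| = 4.455 km/s.

Δv₁ = 4455 m/s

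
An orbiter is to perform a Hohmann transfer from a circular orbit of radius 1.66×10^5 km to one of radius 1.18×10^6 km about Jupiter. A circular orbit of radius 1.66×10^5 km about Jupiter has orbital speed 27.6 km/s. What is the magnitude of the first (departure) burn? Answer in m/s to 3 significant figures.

From the circular-orbit relation v² = μ/r at r = 1.66×10^5 km: μ = v²r = (27.6)² × 1.66×10^5 = 1.26452×10^8 km³/s².
The Hohmann ellipse has a_t = (r₁ + r₂)/2 = 6.730×10^5 km.
Circular speed at r = 1.660×10^5 km: v_c = √(μ/r) = 27.600 km/s.
Transfer-orbit speed at the same r (vis-viva, a = a_t): v_t = √[μ(2/r − 1/a_t)] = 36.546 km/s.
Δv₁ = |v_t − v_c| = |36.546 − 27.600| = 8.946 km/s.

Δv₁ = 8950 m/s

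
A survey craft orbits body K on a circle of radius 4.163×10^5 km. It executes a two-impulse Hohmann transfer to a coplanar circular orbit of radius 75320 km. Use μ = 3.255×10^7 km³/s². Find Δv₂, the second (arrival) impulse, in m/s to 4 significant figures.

Transfer-ellipse semi-major axis a_t = (r₁ + r₂)/2 = (4.163×10^5 + 75320)/2 = 2.4581×10^5 km.
On the circular orbit at r = 75320 km, v_c = √(μ/r) = 20.7884 km/s.
Vis-viva on the transfer ellipse at r = 75320 km gives v_t = √[μ(2/r − 1/a_t)] = 27.0535 km/s.
Δv₂ = |v_t − v_c| = |27.0535 − 20.7884| = 6.265 km/s.

Δv₂ = 6265 m/s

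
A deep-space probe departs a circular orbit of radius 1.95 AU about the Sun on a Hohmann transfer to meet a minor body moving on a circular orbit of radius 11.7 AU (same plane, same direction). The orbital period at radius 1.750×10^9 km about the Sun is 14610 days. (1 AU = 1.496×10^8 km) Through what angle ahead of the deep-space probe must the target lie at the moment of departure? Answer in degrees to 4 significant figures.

From Kepler's third law T² = 4π²r³/μ at r = 1.750×10^9 km, T = 14610 days = 14610 × 86400 s = 1.262304×10^9 s: μ = 4π²r³/T² = 1.32784×10^11 km³/s².
In km: r₁ = 1.95 × 1.496×10^8 = 2.9172×10^8 km; r₂ = 11.7 × 1.496×10^8 = 1.75032×10^9 km.
The Hohmann ellipse has a_t = (r₁ + r₂)/2 = 1.02102×10^9 km.
The half-period of the transfer ellipse is t = π√(a_t³/μ) = 2.813×10^8 s.
Target angular speed ω₂ = √(μ/r₂³) = 4.976×10^-9 rad/s.
Angle swept by the target during transfer: ω₂·t = 1.3997 rad = 80.20°.
The deep-space probe traverses 180° on the transfer ellipse, so the target must lead by 180° − 80.20° = 99.80°.

φ = 99.80°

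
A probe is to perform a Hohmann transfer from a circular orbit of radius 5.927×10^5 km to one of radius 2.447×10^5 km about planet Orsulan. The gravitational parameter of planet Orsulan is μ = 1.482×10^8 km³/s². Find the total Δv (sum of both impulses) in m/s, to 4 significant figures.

The Hohmann ellipse has a_t = (r₁ + r₂)/2 = 4.187×10^5 km.
At r₁ the circular-orbit speed is v₁ = √(μ/r₁) = 15.8127 km/s.
Transfer-orbit speed at r₁ (v² = μ(2/r − 1/a)): v_a = √[μ(2/r₁ − 1/a_t)] = 12.0885 km/s.
First burn Δv₁ = |v_a − v₁| = 3.7242 km/s.
At r₂, v₂ = √(μ/r₂) = 24.6097 km/s.
Transfer-orbit speed at r₂: v_p = √[μ(2/r₂ − 1/a_t)] = 29.2801 km/s.
Second burn Δv₂ = |v₂ − v_p| = 4.6704 km/s.
Δv = Δv₁ + Δv₂ = 3.7242 + 4.6704 = 8.395 km/s.

Δv = 8395 m/s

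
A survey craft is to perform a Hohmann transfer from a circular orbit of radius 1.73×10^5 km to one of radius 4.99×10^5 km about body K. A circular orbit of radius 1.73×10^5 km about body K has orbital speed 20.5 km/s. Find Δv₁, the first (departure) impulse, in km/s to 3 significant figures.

From the circular-orbit relation v² = μ/r at r = 1.73×10^5 km: μ = v²r = (20.5)² × 1.73×10^5 = 7.27032×10^7 km³/s².
Semi-major axis of the transfer orbit: a_t = (1.730×10^5 + 4.990×10^5)/2 = 3.360×10^5 km.
On the circular orbit at r = 1.730×10^5 km, v_c = √(μ/r) = 20.500 km/s.
Vis-viva on the transfer ellipse at r = 1.730×10^5 km gives v_t = √[μ(2/r − 1/a_t)] = 24.982 km/s.
Δv₁ = |v_t − v_c| = |24.982 − 20.500| = 4.482 km/s.

Δv₁ = 4.48 km/s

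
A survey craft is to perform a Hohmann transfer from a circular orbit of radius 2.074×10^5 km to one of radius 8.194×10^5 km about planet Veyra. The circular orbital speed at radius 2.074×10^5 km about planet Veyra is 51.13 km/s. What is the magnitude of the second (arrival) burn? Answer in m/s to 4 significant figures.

From the circular-orbit relation v² = μ/r at r = 2.074×10^5 km: μ = v²r = (51.13)² × 2.074×10^5 = 5.42201×10^8 km³/s².
The Hohmann ellipse has a_t = (r₁ + r₂)/2 = 5.134×10^5 km.
Circular speed at r = 8.194×10^5 km: v_c = √(μ/r) = 25.724 km/s.
Vis-viva on the transfer ellipse at r = 8.194×10^5 km gives v_t = √[μ(2/r − 1/a_t)] = 16.350 km/s.
Δv₂ = |v_t − v_c| = |16.350 − 25.724| = 9.374 km/s.

Δv₂ = 9374 m/s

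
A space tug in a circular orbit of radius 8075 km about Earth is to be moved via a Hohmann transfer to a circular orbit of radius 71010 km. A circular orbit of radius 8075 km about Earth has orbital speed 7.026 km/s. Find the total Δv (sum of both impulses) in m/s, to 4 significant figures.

From the circular-orbit relation v² = μ/r at r = 8075 km: μ = v²r = (7.026)² × 8075 = 3.98620×10^5 km³/s².
Semi-major axis of the transfer orbit: a_t = (8075 + 71010)/2 = 39542.5 km.
At r₁ the circular-orbit speed is v₁ = √(μ/r₁) = 7.026 km/s.
Transfer-orbit speed at r₁ (vis-viva equation): v_p = √[μ(2/r₁ − 1/a_t)] = 9.415 km/s.
First burn Δv₁ = |v_p − v₁| = 2.389 km/s.
Circular speed at r₂: v₂ = √(μ/r₂) = 2.3693 km/s.
Transfer-orbit speed at r₂: v_a = √[μ(2/r₂ − 1/a_t)] = 1.0707 km/s.
Second burn Δv₂ = |v₂ − v_a| = 1.299 km/s.
Total Δv = Δv₁ + Δv₂ = 3.688 km/s.

Δv = 3688 m/s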